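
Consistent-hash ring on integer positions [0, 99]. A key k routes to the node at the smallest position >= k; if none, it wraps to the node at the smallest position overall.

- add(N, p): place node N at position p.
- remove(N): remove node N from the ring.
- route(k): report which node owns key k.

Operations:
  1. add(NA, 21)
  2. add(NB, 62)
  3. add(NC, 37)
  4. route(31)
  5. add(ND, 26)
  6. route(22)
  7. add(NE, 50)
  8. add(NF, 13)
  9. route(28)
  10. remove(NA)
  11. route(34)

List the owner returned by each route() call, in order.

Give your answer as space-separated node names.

Answer: NC ND NC NC

Derivation:
Op 1: add NA@21 -> ring=[21:NA]
Op 2: add NB@62 -> ring=[21:NA,62:NB]
Op 3: add NC@37 -> ring=[21:NA,37:NC,62:NB]
Op 4: route key 31: smallest pos >= 31 is 37 -> NC
Op 5: add ND@26 -> ring=[21:NA,26:ND,37:NC,62:NB]
Op 6: route key 22: smallest pos >= 22 is 26 -> ND
Op 7: add NE@50 -> ring=[21:NA,26:ND,37:NC,50:NE,62:NB]
Op 8: add NF@13 -> ring=[13:NF,21:NA,26:ND,37:NC,50:NE,62:NB]
Op 9: route key 28: smallest pos >= 28 is 37 -> NC
Op 10: remove NA -> ring=[13:NF,26:ND,37:NC,50:NE,62:NB]
Op 11: route key 34: smallest pos >= 34 is 37 -> NC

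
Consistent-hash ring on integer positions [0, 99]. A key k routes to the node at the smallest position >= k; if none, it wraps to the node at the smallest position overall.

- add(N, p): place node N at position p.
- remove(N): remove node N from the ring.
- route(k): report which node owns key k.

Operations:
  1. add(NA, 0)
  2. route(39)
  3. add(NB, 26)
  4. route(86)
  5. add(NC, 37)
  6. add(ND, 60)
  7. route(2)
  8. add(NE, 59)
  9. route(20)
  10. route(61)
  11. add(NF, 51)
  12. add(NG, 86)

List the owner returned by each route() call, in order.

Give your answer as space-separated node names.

Op 1: add NA@0 -> ring=[0:NA]
Op 2: route key 39: none >= 39, wrap to smallest pos 0 -> NA
Op 3: add NB@26 -> ring=[0:NA,26:NB]
Op 4: route key 86: none >= 86, wrap to smallest pos 0 -> NA
Op 5: add NC@37 -> ring=[0:NA,26:NB,37:NC]
Op 6: add ND@60 -> ring=[0:NA,26:NB,37:NC,60:ND]
Op 7: route key 2: smallest pos >= 2 is 26 -> NB
Op 8: add NE@59 -> ring=[0:NA,26:NB,37:NC,59:NE,60:ND]
Op 9: route key 20: smallest pos >= 20 is 26 -> NB
Op 10: route key 61: none >= 61, wrap to smallest pos 0 -> NA
Op 11: add NF@51 -> ring=[0:NA,26:NB,37:NC,51:NF,59:NE,60:ND]
Op 12: add NG@86 -> ring=[0:NA,26:NB,37:NC,51:NF,59:NE,60:ND,86:NG]

Answer: NA NA NB NB NA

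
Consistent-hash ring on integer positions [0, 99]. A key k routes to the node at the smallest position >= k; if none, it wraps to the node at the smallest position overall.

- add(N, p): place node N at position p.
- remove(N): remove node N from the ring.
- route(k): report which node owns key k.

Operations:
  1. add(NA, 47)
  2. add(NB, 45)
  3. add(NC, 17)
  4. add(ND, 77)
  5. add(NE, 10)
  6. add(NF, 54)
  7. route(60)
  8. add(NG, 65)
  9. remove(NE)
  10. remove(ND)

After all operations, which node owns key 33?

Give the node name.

Answer: NB

Derivation:
Op 1: add NA@47 -> ring=[47:NA]
Op 2: add NB@45 -> ring=[45:NB,47:NA]
Op 3: add NC@17 -> ring=[17:NC,45:NB,47:NA]
Op 4: add ND@77 -> ring=[17:NC,45:NB,47:NA,77:ND]
Op 5: add NE@10 -> ring=[10:NE,17:NC,45:NB,47:NA,77:ND]
Op 6: add NF@54 -> ring=[10:NE,17:NC,45:NB,47:NA,54:NF,77:ND]
Op 7: route key 60: smallest pos >= 60 is 77 -> ND
Op 8: add NG@65 -> ring=[10:NE,17:NC,45:NB,47:NA,54:NF,65:NG,77:ND]
Op 9: remove NE -> ring=[17:NC,45:NB,47:NA,54:NF,65:NG,77:ND]
Op 10: remove ND -> ring=[17:NC,45:NB,47:NA,54:NF,65:NG]
Final route key 33: smallest pos >= 33 is 45 -> NB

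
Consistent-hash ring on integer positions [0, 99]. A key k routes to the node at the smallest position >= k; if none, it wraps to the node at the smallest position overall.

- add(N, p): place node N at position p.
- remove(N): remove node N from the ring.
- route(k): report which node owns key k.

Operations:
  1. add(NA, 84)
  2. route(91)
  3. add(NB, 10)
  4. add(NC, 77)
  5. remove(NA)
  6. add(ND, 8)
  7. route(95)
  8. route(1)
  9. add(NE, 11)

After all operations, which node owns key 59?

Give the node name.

Op 1: add NA@84 -> ring=[84:NA]
Op 2: route key 91: none >= 91, wrap to smallest pos 84 -> NA
Op 3: add NB@10 -> ring=[10:NB,84:NA]
Op 4: add NC@77 -> ring=[10:NB,77:NC,84:NA]
Op 5: remove NA -> ring=[10:NB,77:NC]
Op 6: add ND@8 -> ring=[8:ND,10:NB,77:NC]
Op 7: route key 95: none >= 95, wrap to smallest pos 8 -> ND
Op 8: route key 1: smallest pos >= 1 is 8 -> ND
Op 9: add NE@11 -> ring=[8:ND,10:NB,11:NE,77:NC]
Final route key 59: smallest pos >= 59 is 77 -> NC

Answer: NC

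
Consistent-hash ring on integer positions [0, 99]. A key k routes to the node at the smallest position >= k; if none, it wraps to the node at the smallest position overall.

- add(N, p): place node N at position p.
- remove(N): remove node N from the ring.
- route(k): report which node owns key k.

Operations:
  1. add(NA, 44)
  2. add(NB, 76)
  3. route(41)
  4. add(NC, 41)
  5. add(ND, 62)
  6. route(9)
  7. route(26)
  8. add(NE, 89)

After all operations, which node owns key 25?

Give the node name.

Op 1: add NA@44 -> ring=[44:NA]
Op 2: add NB@76 -> ring=[44:NA,76:NB]
Op 3: route key 41: smallest pos >= 41 is 44 -> NA
Op 4: add NC@41 -> ring=[41:NC,44:NA,76:NB]
Op 5: add ND@62 -> ring=[41:NC,44:NA,62:ND,76:NB]
Op 6: route key 9: smallest pos >= 9 is 41 -> NC
Op 7: route key 26: smallest pos >= 26 is 41 -> NC
Op 8: add NE@89 -> ring=[41:NC,44:NA,62:ND,76:NB,89:NE]
Final route key 25: smallest pos >= 25 is 41 -> NC

Answer: NC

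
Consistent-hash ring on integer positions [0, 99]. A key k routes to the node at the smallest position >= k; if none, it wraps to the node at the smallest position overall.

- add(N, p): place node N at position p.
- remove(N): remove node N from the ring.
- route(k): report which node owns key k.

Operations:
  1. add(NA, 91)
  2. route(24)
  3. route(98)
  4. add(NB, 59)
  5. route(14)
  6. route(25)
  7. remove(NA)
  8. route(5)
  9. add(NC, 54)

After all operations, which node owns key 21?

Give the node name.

Op 1: add NA@91 -> ring=[91:NA]
Op 2: route key 24: smallest pos >= 24 is 91 -> NA
Op 3: route key 98: none >= 98, wrap to smallest pos 91 -> NA
Op 4: add NB@59 -> ring=[59:NB,91:NA]
Op 5: route key 14: smallest pos >= 14 is 59 -> NB
Op 6: route key 25: smallest pos >= 25 is 59 -> NB
Op 7: remove NA -> ring=[59:NB]
Op 8: route key 5: smallest pos >= 5 is 59 -> NB
Op 9: add NC@54 -> ring=[54:NC,59:NB]
Final route key 21: smallest pos >= 21 is 54 -> NC

Answer: NC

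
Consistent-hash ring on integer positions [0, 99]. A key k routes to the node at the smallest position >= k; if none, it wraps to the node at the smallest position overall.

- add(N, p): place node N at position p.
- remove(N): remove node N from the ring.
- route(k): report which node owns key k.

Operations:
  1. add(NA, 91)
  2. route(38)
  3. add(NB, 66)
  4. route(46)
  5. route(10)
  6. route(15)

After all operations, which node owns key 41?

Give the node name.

Op 1: add NA@91 -> ring=[91:NA]
Op 2: route key 38: smallest pos >= 38 is 91 -> NA
Op 3: add NB@66 -> ring=[66:NB,91:NA]
Op 4: route key 46: smallest pos >= 46 is 66 -> NB
Op 5: route key 10: smallest pos >= 10 is 66 -> NB
Op 6: route key 15: smallest pos >= 15 is 66 -> NB
Final route key 41: smallest pos >= 41 is 66 -> NB

Answer: NB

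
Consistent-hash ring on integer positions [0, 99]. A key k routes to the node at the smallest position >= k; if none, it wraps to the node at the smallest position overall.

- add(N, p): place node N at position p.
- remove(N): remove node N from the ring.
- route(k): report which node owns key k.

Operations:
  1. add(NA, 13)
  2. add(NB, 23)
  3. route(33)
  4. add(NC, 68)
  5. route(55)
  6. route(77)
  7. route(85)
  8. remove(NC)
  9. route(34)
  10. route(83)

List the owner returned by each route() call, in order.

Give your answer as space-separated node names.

Answer: NA NC NA NA NA NA

Derivation:
Op 1: add NA@13 -> ring=[13:NA]
Op 2: add NB@23 -> ring=[13:NA,23:NB]
Op 3: route key 33: none >= 33, wrap to smallest pos 13 -> NA
Op 4: add NC@68 -> ring=[13:NA,23:NB,68:NC]
Op 5: route key 55: smallest pos >= 55 is 68 -> NC
Op 6: route key 77: none >= 77, wrap to smallest pos 13 -> NA
Op 7: route key 85: none >= 85, wrap to smallest pos 13 -> NA
Op 8: remove NC -> ring=[13:NA,23:NB]
Op 9: route key 34: none >= 34, wrap to smallest pos 13 -> NA
Op 10: route key 83: none >= 83, wrap to smallest pos 13 -> NA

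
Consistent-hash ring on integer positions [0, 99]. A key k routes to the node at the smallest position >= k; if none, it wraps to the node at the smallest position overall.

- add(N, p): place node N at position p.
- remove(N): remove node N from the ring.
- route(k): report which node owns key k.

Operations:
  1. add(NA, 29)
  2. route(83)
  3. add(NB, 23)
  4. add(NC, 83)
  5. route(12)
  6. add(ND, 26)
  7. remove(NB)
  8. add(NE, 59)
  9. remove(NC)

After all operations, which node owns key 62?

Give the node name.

Answer: ND

Derivation:
Op 1: add NA@29 -> ring=[29:NA]
Op 2: route key 83: none >= 83, wrap to smallest pos 29 -> NA
Op 3: add NB@23 -> ring=[23:NB,29:NA]
Op 4: add NC@83 -> ring=[23:NB,29:NA,83:NC]
Op 5: route key 12: smallest pos >= 12 is 23 -> NB
Op 6: add ND@26 -> ring=[23:NB,26:ND,29:NA,83:NC]
Op 7: remove NB -> ring=[26:ND,29:NA,83:NC]
Op 8: add NE@59 -> ring=[26:ND,29:NA,59:NE,83:NC]
Op 9: remove NC -> ring=[26:ND,29:NA,59:NE]
Final route key 62: none >= 62, wrap to smallest pos 26 -> ND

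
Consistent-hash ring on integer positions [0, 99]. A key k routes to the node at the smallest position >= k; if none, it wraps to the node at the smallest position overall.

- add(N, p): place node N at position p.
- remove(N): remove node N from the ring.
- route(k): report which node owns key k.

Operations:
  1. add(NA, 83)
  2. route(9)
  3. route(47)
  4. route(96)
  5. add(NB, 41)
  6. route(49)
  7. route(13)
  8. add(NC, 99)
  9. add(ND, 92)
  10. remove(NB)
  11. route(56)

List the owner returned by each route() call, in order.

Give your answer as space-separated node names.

Op 1: add NA@83 -> ring=[83:NA]
Op 2: route key 9: smallest pos >= 9 is 83 -> NA
Op 3: route key 47: smallest pos >= 47 is 83 -> NA
Op 4: route key 96: none >= 96, wrap to smallest pos 83 -> NA
Op 5: add NB@41 -> ring=[41:NB,83:NA]
Op 6: route key 49: smallest pos >= 49 is 83 -> NA
Op 7: route key 13: smallest pos >= 13 is 41 -> NB
Op 8: add NC@99 -> ring=[41:NB,83:NA,99:NC]
Op 9: add ND@92 -> ring=[41:NB,83:NA,92:ND,99:NC]
Op 10: remove NB -> ring=[83:NA,92:ND,99:NC]
Op 11: route key 56: smallest pos >= 56 is 83 -> NA

Answer: NA NA NA NA NB NA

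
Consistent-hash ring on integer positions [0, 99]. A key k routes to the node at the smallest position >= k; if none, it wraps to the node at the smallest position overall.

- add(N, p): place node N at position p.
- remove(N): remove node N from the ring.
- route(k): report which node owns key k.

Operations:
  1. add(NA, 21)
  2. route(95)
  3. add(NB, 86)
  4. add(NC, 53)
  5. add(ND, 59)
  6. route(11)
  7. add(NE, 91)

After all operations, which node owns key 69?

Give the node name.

Answer: NB

Derivation:
Op 1: add NA@21 -> ring=[21:NA]
Op 2: route key 95: none >= 95, wrap to smallest pos 21 -> NA
Op 3: add NB@86 -> ring=[21:NA,86:NB]
Op 4: add NC@53 -> ring=[21:NA,53:NC,86:NB]
Op 5: add ND@59 -> ring=[21:NA,53:NC,59:ND,86:NB]
Op 6: route key 11: smallest pos >= 11 is 21 -> NA
Op 7: add NE@91 -> ring=[21:NA,53:NC,59:ND,86:NB,91:NE]
Final route key 69: smallest pos >= 69 is 86 -> NB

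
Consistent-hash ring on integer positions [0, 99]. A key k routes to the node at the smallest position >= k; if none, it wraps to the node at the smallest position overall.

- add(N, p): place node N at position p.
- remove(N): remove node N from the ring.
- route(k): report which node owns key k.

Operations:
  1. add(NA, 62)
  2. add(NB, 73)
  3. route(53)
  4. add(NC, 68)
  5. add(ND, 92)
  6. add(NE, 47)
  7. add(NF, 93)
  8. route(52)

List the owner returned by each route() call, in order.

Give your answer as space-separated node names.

Op 1: add NA@62 -> ring=[62:NA]
Op 2: add NB@73 -> ring=[62:NA,73:NB]
Op 3: route key 53: smallest pos >= 53 is 62 -> NA
Op 4: add NC@68 -> ring=[62:NA,68:NC,73:NB]
Op 5: add ND@92 -> ring=[62:NA,68:NC,73:NB,92:ND]
Op 6: add NE@47 -> ring=[47:NE,62:NA,68:NC,73:NB,92:ND]
Op 7: add NF@93 -> ring=[47:NE,62:NA,68:NC,73:NB,92:ND,93:NF]
Op 8: route key 52: smallest pos >= 52 is 62 -> NA

Answer: NA NA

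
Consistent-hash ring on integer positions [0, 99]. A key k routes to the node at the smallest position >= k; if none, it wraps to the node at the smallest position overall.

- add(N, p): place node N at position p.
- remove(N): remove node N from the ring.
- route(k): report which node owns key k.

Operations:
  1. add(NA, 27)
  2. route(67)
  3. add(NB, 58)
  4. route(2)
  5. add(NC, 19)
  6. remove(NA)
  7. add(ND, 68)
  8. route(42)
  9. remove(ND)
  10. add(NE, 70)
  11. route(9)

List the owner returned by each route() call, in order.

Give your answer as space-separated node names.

Answer: NA NA NB NC

Derivation:
Op 1: add NA@27 -> ring=[27:NA]
Op 2: route key 67: none >= 67, wrap to smallest pos 27 -> NA
Op 3: add NB@58 -> ring=[27:NA,58:NB]
Op 4: route key 2: smallest pos >= 2 is 27 -> NA
Op 5: add NC@19 -> ring=[19:NC,27:NA,58:NB]
Op 6: remove NA -> ring=[19:NC,58:NB]
Op 7: add ND@68 -> ring=[19:NC,58:NB,68:ND]
Op 8: route key 42: smallest pos >= 42 is 58 -> NB
Op 9: remove ND -> ring=[19:NC,58:NB]
Op 10: add NE@70 -> ring=[19:NC,58:NB,70:NE]
Op 11: route key 9: smallest pos >= 9 is 19 -> NC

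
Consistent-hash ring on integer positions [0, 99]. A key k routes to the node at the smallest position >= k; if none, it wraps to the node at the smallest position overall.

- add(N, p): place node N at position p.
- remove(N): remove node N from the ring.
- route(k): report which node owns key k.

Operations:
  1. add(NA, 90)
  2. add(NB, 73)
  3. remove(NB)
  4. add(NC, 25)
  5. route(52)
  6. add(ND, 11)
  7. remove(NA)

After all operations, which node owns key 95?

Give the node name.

Op 1: add NA@90 -> ring=[90:NA]
Op 2: add NB@73 -> ring=[73:NB,90:NA]
Op 3: remove NB -> ring=[90:NA]
Op 4: add NC@25 -> ring=[25:NC,90:NA]
Op 5: route key 52: smallest pos >= 52 is 90 -> NA
Op 6: add ND@11 -> ring=[11:ND,25:NC,90:NA]
Op 7: remove NA -> ring=[11:ND,25:NC]
Final route key 95: none >= 95, wrap to smallest pos 11 -> ND

Answer: ND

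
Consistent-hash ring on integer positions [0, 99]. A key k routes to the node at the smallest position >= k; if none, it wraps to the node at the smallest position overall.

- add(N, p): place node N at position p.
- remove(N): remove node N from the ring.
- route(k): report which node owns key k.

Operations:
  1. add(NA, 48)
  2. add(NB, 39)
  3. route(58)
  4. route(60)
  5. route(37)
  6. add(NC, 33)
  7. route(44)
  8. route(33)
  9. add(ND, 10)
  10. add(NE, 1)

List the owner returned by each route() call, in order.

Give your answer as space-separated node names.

Answer: NB NB NB NA NC

Derivation:
Op 1: add NA@48 -> ring=[48:NA]
Op 2: add NB@39 -> ring=[39:NB,48:NA]
Op 3: route key 58: none >= 58, wrap to smallest pos 39 -> NB
Op 4: route key 60: none >= 60, wrap to smallest pos 39 -> NB
Op 5: route key 37: smallest pos >= 37 is 39 -> NB
Op 6: add NC@33 -> ring=[33:NC,39:NB,48:NA]
Op 7: route key 44: smallest pos >= 44 is 48 -> NA
Op 8: route key 33: smallest pos >= 33 is 33 -> NC
Op 9: add ND@10 -> ring=[10:ND,33:NC,39:NB,48:NA]
Op 10: add NE@1 -> ring=[1:NE,10:ND,33:NC,39:NB,48:NA]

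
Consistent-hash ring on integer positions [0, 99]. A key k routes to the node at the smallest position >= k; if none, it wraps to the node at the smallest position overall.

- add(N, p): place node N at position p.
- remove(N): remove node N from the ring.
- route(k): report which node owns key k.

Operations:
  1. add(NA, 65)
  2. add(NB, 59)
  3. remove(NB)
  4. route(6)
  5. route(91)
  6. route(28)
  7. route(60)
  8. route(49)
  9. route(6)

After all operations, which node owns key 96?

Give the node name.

Answer: NA

Derivation:
Op 1: add NA@65 -> ring=[65:NA]
Op 2: add NB@59 -> ring=[59:NB,65:NA]
Op 3: remove NB -> ring=[65:NA]
Op 4: route key 6: smallest pos >= 6 is 65 -> NA
Op 5: route key 91: none >= 91, wrap to smallest pos 65 -> NA
Op 6: route key 28: smallest pos >= 28 is 65 -> NA
Op 7: route key 60: smallest pos >= 60 is 65 -> NA
Op 8: route key 49: smallest pos >= 49 is 65 -> NA
Op 9: route key 6: smallest pos >= 6 is 65 -> NA
Final route key 96: none >= 96, wrap to smallest pos 65 -> NA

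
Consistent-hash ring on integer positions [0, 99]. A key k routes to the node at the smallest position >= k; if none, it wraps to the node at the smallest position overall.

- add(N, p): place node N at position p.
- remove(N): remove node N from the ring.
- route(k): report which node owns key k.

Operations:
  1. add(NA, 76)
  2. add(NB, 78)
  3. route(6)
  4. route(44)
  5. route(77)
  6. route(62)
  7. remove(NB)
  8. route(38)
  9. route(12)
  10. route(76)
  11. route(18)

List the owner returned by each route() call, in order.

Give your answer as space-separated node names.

Answer: NA NA NB NA NA NA NA NA

Derivation:
Op 1: add NA@76 -> ring=[76:NA]
Op 2: add NB@78 -> ring=[76:NA,78:NB]
Op 3: route key 6: smallest pos >= 6 is 76 -> NA
Op 4: route key 44: smallest pos >= 44 is 76 -> NA
Op 5: route key 77: smallest pos >= 77 is 78 -> NB
Op 6: route key 62: smallest pos >= 62 is 76 -> NA
Op 7: remove NB -> ring=[76:NA]
Op 8: route key 38: smallest pos >= 38 is 76 -> NA
Op 9: route key 12: smallest pos >= 12 is 76 -> NA
Op 10: route key 76: smallest pos >= 76 is 76 -> NA
Op 11: route key 18: smallest pos >= 18 is 76 -> NA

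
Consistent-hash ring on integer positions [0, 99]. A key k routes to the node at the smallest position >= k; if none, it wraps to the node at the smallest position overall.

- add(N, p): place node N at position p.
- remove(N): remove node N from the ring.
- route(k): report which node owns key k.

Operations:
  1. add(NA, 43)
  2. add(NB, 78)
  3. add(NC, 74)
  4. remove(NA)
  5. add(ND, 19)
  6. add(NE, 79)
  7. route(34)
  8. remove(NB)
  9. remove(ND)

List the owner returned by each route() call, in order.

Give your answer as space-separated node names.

Answer: NC

Derivation:
Op 1: add NA@43 -> ring=[43:NA]
Op 2: add NB@78 -> ring=[43:NA,78:NB]
Op 3: add NC@74 -> ring=[43:NA,74:NC,78:NB]
Op 4: remove NA -> ring=[74:NC,78:NB]
Op 5: add ND@19 -> ring=[19:ND,74:NC,78:NB]
Op 6: add NE@79 -> ring=[19:ND,74:NC,78:NB,79:NE]
Op 7: route key 34: smallest pos >= 34 is 74 -> NC
Op 8: remove NB -> ring=[19:ND,74:NC,79:NE]
Op 9: remove ND -> ring=[74:NC,79:NE]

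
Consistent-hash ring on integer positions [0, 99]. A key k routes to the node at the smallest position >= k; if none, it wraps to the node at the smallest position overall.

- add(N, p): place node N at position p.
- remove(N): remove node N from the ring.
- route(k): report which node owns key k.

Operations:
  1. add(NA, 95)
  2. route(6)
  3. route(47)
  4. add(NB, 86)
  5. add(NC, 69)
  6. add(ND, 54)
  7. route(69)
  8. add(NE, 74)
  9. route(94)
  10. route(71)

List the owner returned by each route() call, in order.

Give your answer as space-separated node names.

Answer: NA NA NC NA NE

Derivation:
Op 1: add NA@95 -> ring=[95:NA]
Op 2: route key 6: smallest pos >= 6 is 95 -> NA
Op 3: route key 47: smallest pos >= 47 is 95 -> NA
Op 4: add NB@86 -> ring=[86:NB,95:NA]
Op 5: add NC@69 -> ring=[69:NC,86:NB,95:NA]
Op 6: add ND@54 -> ring=[54:ND,69:NC,86:NB,95:NA]
Op 7: route key 69: smallest pos >= 69 is 69 -> NC
Op 8: add NE@74 -> ring=[54:ND,69:NC,74:NE,86:NB,95:NA]
Op 9: route key 94: smallest pos >= 94 is 95 -> NA
Op 10: route key 71: smallest pos >= 71 is 74 -> NE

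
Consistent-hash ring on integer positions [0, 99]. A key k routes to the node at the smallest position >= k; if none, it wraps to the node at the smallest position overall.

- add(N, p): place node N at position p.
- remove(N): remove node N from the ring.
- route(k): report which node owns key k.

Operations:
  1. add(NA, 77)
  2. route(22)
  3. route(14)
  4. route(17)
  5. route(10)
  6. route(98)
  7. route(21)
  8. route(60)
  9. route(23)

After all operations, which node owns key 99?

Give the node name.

Op 1: add NA@77 -> ring=[77:NA]
Op 2: route key 22: smallest pos >= 22 is 77 -> NA
Op 3: route key 14: smallest pos >= 14 is 77 -> NA
Op 4: route key 17: smallest pos >= 17 is 77 -> NA
Op 5: route key 10: smallest pos >= 10 is 77 -> NA
Op 6: route key 98: none >= 98, wrap to smallest pos 77 -> NA
Op 7: route key 21: smallest pos >= 21 is 77 -> NA
Op 8: route key 60: smallest pos >= 60 is 77 -> NA
Op 9: route key 23: smallest pos >= 23 is 77 -> NA
Final route key 99: none >= 99, wrap to smallest pos 77 -> NA

Answer: NA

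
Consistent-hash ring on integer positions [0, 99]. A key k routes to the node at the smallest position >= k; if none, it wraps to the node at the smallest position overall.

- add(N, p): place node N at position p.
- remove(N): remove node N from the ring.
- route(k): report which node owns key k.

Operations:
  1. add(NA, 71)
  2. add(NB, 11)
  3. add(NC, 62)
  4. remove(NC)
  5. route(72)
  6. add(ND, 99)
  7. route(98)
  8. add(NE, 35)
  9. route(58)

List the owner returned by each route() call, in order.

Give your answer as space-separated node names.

Op 1: add NA@71 -> ring=[71:NA]
Op 2: add NB@11 -> ring=[11:NB,71:NA]
Op 3: add NC@62 -> ring=[11:NB,62:NC,71:NA]
Op 4: remove NC -> ring=[11:NB,71:NA]
Op 5: route key 72: none >= 72, wrap to smallest pos 11 -> NB
Op 6: add ND@99 -> ring=[11:NB,71:NA,99:ND]
Op 7: route key 98: smallest pos >= 98 is 99 -> ND
Op 8: add NE@35 -> ring=[11:NB,35:NE,71:NA,99:ND]
Op 9: route key 58: smallest pos >= 58 is 71 -> NA

Answer: NB ND NA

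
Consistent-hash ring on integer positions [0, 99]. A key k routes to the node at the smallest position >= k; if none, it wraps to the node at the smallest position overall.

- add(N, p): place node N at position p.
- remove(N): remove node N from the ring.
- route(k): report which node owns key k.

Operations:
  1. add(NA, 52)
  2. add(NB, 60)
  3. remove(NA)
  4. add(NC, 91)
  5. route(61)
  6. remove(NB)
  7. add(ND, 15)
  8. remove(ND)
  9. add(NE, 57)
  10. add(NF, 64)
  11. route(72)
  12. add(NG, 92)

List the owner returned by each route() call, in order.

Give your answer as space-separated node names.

Answer: NC NC

Derivation:
Op 1: add NA@52 -> ring=[52:NA]
Op 2: add NB@60 -> ring=[52:NA,60:NB]
Op 3: remove NA -> ring=[60:NB]
Op 4: add NC@91 -> ring=[60:NB,91:NC]
Op 5: route key 61: smallest pos >= 61 is 91 -> NC
Op 6: remove NB -> ring=[91:NC]
Op 7: add ND@15 -> ring=[15:ND,91:NC]
Op 8: remove ND -> ring=[91:NC]
Op 9: add NE@57 -> ring=[57:NE,91:NC]
Op 10: add NF@64 -> ring=[57:NE,64:NF,91:NC]
Op 11: route key 72: smallest pos >= 72 is 91 -> NC
Op 12: add NG@92 -> ring=[57:NE,64:NF,91:NC,92:NG]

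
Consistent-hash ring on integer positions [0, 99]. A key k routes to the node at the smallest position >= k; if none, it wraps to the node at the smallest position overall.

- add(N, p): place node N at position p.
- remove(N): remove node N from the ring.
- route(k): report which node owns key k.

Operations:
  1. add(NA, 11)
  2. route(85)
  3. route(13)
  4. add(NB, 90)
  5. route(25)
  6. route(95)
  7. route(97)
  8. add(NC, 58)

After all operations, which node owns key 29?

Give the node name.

Op 1: add NA@11 -> ring=[11:NA]
Op 2: route key 85: none >= 85, wrap to smallest pos 11 -> NA
Op 3: route key 13: none >= 13, wrap to smallest pos 11 -> NA
Op 4: add NB@90 -> ring=[11:NA,90:NB]
Op 5: route key 25: smallest pos >= 25 is 90 -> NB
Op 6: route key 95: none >= 95, wrap to smallest pos 11 -> NA
Op 7: route key 97: none >= 97, wrap to smallest pos 11 -> NA
Op 8: add NC@58 -> ring=[11:NA,58:NC,90:NB]
Final route key 29: smallest pos >= 29 is 58 -> NC

Answer: NC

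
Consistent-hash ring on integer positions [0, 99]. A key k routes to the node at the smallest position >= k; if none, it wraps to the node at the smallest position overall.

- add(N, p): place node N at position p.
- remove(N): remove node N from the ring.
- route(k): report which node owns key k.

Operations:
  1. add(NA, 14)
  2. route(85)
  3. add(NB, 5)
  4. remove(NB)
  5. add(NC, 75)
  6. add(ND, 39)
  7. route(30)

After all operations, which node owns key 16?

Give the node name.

Answer: ND

Derivation:
Op 1: add NA@14 -> ring=[14:NA]
Op 2: route key 85: none >= 85, wrap to smallest pos 14 -> NA
Op 3: add NB@5 -> ring=[5:NB,14:NA]
Op 4: remove NB -> ring=[14:NA]
Op 5: add NC@75 -> ring=[14:NA,75:NC]
Op 6: add ND@39 -> ring=[14:NA,39:ND,75:NC]
Op 7: route key 30: smallest pos >= 30 is 39 -> ND
Final route key 16: smallest pos >= 16 is 39 -> ND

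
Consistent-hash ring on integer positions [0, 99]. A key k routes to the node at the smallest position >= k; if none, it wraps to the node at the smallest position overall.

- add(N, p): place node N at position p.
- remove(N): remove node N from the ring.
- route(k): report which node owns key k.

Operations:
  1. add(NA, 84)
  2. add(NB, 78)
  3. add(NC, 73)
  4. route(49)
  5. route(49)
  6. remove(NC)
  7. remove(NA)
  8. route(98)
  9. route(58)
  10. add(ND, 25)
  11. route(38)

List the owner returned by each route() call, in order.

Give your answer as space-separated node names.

Op 1: add NA@84 -> ring=[84:NA]
Op 2: add NB@78 -> ring=[78:NB,84:NA]
Op 3: add NC@73 -> ring=[73:NC,78:NB,84:NA]
Op 4: route key 49: smallest pos >= 49 is 73 -> NC
Op 5: route key 49: smallest pos >= 49 is 73 -> NC
Op 6: remove NC -> ring=[78:NB,84:NA]
Op 7: remove NA -> ring=[78:NB]
Op 8: route key 98: none >= 98, wrap to smallest pos 78 -> NB
Op 9: route key 58: smallest pos >= 58 is 78 -> NB
Op 10: add ND@25 -> ring=[25:ND,78:NB]
Op 11: route key 38: smallest pos >= 38 is 78 -> NB

Answer: NC NC NB NB NB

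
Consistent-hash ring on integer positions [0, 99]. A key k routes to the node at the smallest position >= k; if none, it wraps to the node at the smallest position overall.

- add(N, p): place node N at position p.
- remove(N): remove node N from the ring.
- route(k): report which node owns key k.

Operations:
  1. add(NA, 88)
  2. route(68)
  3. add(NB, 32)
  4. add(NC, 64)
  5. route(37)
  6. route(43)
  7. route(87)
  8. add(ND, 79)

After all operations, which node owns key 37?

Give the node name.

Answer: NC

Derivation:
Op 1: add NA@88 -> ring=[88:NA]
Op 2: route key 68: smallest pos >= 68 is 88 -> NA
Op 3: add NB@32 -> ring=[32:NB,88:NA]
Op 4: add NC@64 -> ring=[32:NB,64:NC,88:NA]
Op 5: route key 37: smallest pos >= 37 is 64 -> NC
Op 6: route key 43: smallest pos >= 43 is 64 -> NC
Op 7: route key 87: smallest pos >= 87 is 88 -> NA
Op 8: add ND@79 -> ring=[32:NB,64:NC,79:ND,88:NA]
Final route key 37: smallest pos >= 37 is 64 -> NC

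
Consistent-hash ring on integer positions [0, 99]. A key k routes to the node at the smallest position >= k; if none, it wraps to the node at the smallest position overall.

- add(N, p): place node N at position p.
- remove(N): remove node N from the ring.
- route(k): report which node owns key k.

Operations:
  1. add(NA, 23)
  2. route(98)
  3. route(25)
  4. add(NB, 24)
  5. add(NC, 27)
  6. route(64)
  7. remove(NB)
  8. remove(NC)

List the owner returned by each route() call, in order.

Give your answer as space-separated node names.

Op 1: add NA@23 -> ring=[23:NA]
Op 2: route key 98: none >= 98, wrap to smallest pos 23 -> NA
Op 3: route key 25: none >= 25, wrap to smallest pos 23 -> NA
Op 4: add NB@24 -> ring=[23:NA,24:NB]
Op 5: add NC@27 -> ring=[23:NA,24:NB,27:NC]
Op 6: route key 64: none >= 64, wrap to smallest pos 23 -> NA
Op 7: remove NB -> ring=[23:NA,27:NC]
Op 8: remove NC -> ring=[23:NA]

Answer: NA NA NA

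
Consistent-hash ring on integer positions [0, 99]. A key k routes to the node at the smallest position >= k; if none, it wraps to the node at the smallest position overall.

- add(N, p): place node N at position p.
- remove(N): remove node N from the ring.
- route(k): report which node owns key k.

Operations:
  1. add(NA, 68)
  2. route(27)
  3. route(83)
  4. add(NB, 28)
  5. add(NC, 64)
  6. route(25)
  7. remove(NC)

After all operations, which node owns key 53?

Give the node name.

Answer: NA

Derivation:
Op 1: add NA@68 -> ring=[68:NA]
Op 2: route key 27: smallest pos >= 27 is 68 -> NA
Op 3: route key 83: none >= 83, wrap to smallest pos 68 -> NA
Op 4: add NB@28 -> ring=[28:NB,68:NA]
Op 5: add NC@64 -> ring=[28:NB,64:NC,68:NA]
Op 6: route key 25: smallest pos >= 25 is 28 -> NB
Op 7: remove NC -> ring=[28:NB,68:NA]
Final route key 53: smallest pos >= 53 is 68 -> NA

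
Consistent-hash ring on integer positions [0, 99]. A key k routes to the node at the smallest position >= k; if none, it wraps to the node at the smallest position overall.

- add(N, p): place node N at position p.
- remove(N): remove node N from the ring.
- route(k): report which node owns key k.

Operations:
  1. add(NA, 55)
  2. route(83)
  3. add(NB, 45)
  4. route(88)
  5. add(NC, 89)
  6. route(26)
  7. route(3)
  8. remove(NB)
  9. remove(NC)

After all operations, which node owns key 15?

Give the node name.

Answer: NA

Derivation:
Op 1: add NA@55 -> ring=[55:NA]
Op 2: route key 83: none >= 83, wrap to smallest pos 55 -> NA
Op 3: add NB@45 -> ring=[45:NB,55:NA]
Op 4: route key 88: none >= 88, wrap to smallest pos 45 -> NB
Op 5: add NC@89 -> ring=[45:NB,55:NA,89:NC]
Op 6: route key 26: smallest pos >= 26 is 45 -> NB
Op 7: route key 3: smallest pos >= 3 is 45 -> NB
Op 8: remove NB -> ring=[55:NA,89:NC]
Op 9: remove NC -> ring=[55:NA]
Final route key 15: smallest pos >= 15 is 55 -> NA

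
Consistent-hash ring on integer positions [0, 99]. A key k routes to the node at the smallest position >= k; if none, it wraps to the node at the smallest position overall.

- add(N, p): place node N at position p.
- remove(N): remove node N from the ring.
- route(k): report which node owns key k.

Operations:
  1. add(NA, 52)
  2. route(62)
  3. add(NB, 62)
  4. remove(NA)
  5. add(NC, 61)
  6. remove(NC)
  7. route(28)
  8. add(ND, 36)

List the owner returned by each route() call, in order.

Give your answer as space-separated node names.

Answer: NA NB

Derivation:
Op 1: add NA@52 -> ring=[52:NA]
Op 2: route key 62: none >= 62, wrap to smallest pos 52 -> NA
Op 3: add NB@62 -> ring=[52:NA,62:NB]
Op 4: remove NA -> ring=[62:NB]
Op 5: add NC@61 -> ring=[61:NC,62:NB]
Op 6: remove NC -> ring=[62:NB]
Op 7: route key 28: smallest pos >= 28 is 62 -> NB
Op 8: add ND@36 -> ring=[36:ND,62:NB]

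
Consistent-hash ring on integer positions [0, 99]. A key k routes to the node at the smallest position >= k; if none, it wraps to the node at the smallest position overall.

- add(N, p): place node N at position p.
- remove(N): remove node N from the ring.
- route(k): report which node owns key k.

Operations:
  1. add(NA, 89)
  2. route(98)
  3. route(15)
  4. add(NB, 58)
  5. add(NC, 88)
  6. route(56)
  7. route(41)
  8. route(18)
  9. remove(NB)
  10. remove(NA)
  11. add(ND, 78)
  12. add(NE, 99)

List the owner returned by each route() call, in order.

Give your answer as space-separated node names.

Op 1: add NA@89 -> ring=[89:NA]
Op 2: route key 98: none >= 98, wrap to smallest pos 89 -> NA
Op 3: route key 15: smallest pos >= 15 is 89 -> NA
Op 4: add NB@58 -> ring=[58:NB,89:NA]
Op 5: add NC@88 -> ring=[58:NB,88:NC,89:NA]
Op 6: route key 56: smallest pos >= 56 is 58 -> NB
Op 7: route key 41: smallest pos >= 41 is 58 -> NB
Op 8: route key 18: smallest pos >= 18 is 58 -> NB
Op 9: remove NB -> ring=[88:NC,89:NA]
Op 10: remove NA -> ring=[88:NC]
Op 11: add ND@78 -> ring=[78:ND,88:NC]
Op 12: add NE@99 -> ring=[78:ND,88:NC,99:NE]

Answer: NA NA NB NB NB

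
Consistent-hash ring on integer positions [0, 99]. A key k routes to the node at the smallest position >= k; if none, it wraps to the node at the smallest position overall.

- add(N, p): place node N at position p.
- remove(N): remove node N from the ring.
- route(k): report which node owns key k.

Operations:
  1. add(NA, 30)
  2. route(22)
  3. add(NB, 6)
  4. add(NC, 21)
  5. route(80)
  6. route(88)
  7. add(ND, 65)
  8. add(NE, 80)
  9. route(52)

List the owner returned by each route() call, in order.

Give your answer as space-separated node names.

Answer: NA NB NB ND

Derivation:
Op 1: add NA@30 -> ring=[30:NA]
Op 2: route key 22: smallest pos >= 22 is 30 -> NA
Op 3: add NB@6 -> ring=[6:NB,30:NA]
Op 4: add NC@21 -> ring=[6:NB,21:NC,30:NA]
Op 5: route key 80: none >= 80, wrap to smallest pos 6 -> NB
Op 6: route key 88: none >= 88, wrap to smallest pos 6 -> NB
Op 7: add ND@65 -> ring=[6:NB,21:NC,30:NA,65:ND]
Op 8: add NE@80 -> ring=[6:NB,21:NC,30:NA,65:ND,80:NE]
Op 9: route key 52: smallest pos >= 52 is 65 -> ND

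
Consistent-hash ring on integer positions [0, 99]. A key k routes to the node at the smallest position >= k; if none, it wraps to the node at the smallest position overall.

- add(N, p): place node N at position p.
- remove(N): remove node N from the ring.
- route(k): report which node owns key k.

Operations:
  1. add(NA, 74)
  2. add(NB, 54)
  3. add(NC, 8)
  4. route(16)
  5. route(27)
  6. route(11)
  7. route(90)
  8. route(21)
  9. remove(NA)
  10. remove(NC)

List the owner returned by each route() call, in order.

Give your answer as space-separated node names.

Op 1: add NA@74 -> ring=[74:NA]
Op 2: add NB@54 -> ring=[54:NB,74:NA]
Op 3: add NC@8 -> ring=[8:NC,54:NB,74:NA]
Op 4: route key 16: smallest pos >= 16 is 54 -> NB
Op 5: route key 27: smallest pos >= 27 is 54 -> NB
Op 6: route key 11: smallest pos >= 11 is 54 -> NB
Op 7: route key 90: none >= 90, wrap to smallest pos 8 -> NC
Op 8: route key 21: smallest pos >= 21 is 54 -> NB
Op 9: remove NA -> ring=[8:NC,54:NB]
Op 10: remove NC -> ring=[54:NB]

Answer: NB NB NB NC NB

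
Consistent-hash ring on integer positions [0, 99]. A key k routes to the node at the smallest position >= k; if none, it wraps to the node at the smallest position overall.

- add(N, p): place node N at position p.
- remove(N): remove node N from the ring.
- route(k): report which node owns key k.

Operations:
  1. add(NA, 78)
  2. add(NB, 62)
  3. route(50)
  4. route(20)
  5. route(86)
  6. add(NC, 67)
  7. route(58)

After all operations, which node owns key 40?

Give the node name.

Op 1: add NA@78 -> ring=[78:NA]
Op 2: add NB@62 -> ring=[62:NB,78:NA]
Op 3: route key 50: smallest pos >= 50 is 62 -> NB
Op 4: route key 20: smallest pos >= 20 is 62 -> NB
Op 5: route key 86: none >= 86, wrap to smallest pos 62 -> NB
Op 6: add NC@67 -> ring=[62:NB,67:NC,78:NA]
Op 7: route key 58: smallest pos >= 58 is 62 -> NB
Final route key 40: smallest pos >= 40 is 62 -> NB

Answer: NB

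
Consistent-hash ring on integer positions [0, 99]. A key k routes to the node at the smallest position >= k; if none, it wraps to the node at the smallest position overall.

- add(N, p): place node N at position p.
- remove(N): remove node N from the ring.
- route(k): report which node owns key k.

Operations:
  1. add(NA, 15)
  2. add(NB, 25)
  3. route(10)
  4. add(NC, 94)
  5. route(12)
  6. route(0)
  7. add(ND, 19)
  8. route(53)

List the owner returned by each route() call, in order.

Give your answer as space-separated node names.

Answer: NA NA NA NC

Derivation:
Op 1: add NA@15 -> ring=[15:NA]
Op 2: add NB@25 -> ring=[15:NA,25:NB]
Op 3: route key 10: smallest pos >= 10 is 15 -> NA
Op 4: add NC@94 -> ring=[15:NA,25:NB,94:NC]
Op 5: route key 12: smallest pos >= 12 is 15 -> NA
Op 6: route key 0: smallest pos >= 0 is 15 -> NA
Op 7: add ND@19 -> ring=[15:NA,19:ND,25:NB,94:NC]
Op 8: route key 53: smallest pos >= 53 is 94 -> NC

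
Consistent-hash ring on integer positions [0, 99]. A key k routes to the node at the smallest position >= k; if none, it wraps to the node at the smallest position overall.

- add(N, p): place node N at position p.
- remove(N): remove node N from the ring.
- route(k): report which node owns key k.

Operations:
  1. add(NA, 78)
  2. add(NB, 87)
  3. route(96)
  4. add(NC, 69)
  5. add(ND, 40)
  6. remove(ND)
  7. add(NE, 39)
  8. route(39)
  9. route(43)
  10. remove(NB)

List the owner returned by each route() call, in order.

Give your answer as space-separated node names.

Op 1: add NA@78 -> ring=[78:NA]
Op 2: add NB@87 -> ring=[78:NA,87:NB]
Op 3: route key 96: none >= 96, wrap to smallest pos 78 -> NA
Op 4: add NC@69 -> ring=[69:NC,78:NA,87:NB]
Op 5: add ND@40 -> ring=[40:ND,69:NC,78:NA,87:NB]
Op 6: remove ND -> ring=[69:NC,78:NA,87:NB]
Op 7: add NE@39 -> ring=[39:NE,69:NC,78:NA,87:NB]
Op 8: route key 39: smallest pos >= 39 is 39 -> NE
Op 9: route key 43: smallest pos >= 43 is 69 -> NC
Op 10: remove NB -> ring=[39:NE,69:NC,78:NA]

Answer: NA NE NC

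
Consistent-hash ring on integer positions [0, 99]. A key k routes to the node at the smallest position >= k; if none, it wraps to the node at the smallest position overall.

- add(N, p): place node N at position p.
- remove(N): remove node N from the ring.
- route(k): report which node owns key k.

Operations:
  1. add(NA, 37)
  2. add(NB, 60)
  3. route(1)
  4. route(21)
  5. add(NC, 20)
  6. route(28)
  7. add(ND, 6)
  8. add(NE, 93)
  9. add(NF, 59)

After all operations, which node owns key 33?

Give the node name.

Op 1: add NA@37 -> ring=[37:NA]
Op 2: add NB@60 -> ring=[37:NA,60:NB]
Op 3: route key 1: smallest pos >= 1 is 37 -> NA
Op 4: route key 21: smallest pos >= 21 is 37 -> NA
Op 5: add NC@20 -> ring=[20:NC,37:NA,60:NB]
Op 6: route key 28: smallest pos >= 28 is 37 -> NA
Op 7: add ND@6 -> ring=[6:ND,20:NC,37:NA,60:NB]
Op 8: add NE@93 -> ring=[6:ND,20:NC,37:NA,60:NB,93:NE]
Op 9: add NF@59 -> ring=[6:ND,20:NC,37:NA,59:NF,60:NB,93:NE]
Final route key 33: smallest pos >= 33 is 37 -> NA

Answer: NA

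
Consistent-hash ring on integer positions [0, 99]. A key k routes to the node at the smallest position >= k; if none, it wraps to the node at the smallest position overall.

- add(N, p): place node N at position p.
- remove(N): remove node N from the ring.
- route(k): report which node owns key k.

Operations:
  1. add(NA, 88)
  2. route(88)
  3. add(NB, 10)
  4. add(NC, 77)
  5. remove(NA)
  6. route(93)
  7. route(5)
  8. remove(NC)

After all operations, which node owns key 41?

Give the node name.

Op 1: add NA@88 -> ring=[88:NA]
Op 2: route key 88: smallest pos >= 88 is 88 -> NA
Op 3: add NB@10 -> ring=[10:NB,88:NA]
Op 4: add NC@77 -> ring=[10:NB,77:NC,88:NA]
Op 5: remove NA -> ring=[10:NB,77:NC]
Op 6: route key 93: none >= 93, wrap to smallest pos 10 -> NB
Op 7: route key 5: smallest pos >= 5 is 10 -> NB
Op 8: remove NC -> ring=[10:NB]
Final route key 41: none >= 41, wrap to smallest pos 10 -> NB

Answer: NB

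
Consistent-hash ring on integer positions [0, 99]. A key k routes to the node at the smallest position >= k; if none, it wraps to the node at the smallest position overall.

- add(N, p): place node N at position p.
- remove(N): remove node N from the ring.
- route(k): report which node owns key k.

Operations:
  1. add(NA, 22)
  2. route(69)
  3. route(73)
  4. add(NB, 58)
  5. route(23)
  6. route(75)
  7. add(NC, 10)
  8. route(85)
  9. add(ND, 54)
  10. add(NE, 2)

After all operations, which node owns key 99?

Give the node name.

Answer: NE

Derivation:
Op 1: add NA@22 -> ring=[22:NA]
Op 2: route key 69: none >= 69, wrap to smallest pos 22 -> NA
Op 3: route key 73: none >= 73, wrap to smallest pos 22 -> NA
Op 4: add NB@58 -> ring=[22:NA,58:NB]
Op 5: route key 23: smallest pos >= 23 is 58 -> NB
Op 6: route key 75: none >= 75, wrap to smallest pos 22 -> NA
Op 7: add NC@10 -> ring=[10:NC,22:NA,58:NB]
Op 8: route key 85: none >= 85, wrap to smallest pos 10 -> NC
Op 9: add ND@54 -> ring=[10:NC,22:NA,54:ND,58:NB]
Op 10: add NE@2 -> ring=[2:NE,10:NC,22:NA,54:ND,58:NB]
Final route key 99: none >= 99, wrap to smallest pos 2 -> NE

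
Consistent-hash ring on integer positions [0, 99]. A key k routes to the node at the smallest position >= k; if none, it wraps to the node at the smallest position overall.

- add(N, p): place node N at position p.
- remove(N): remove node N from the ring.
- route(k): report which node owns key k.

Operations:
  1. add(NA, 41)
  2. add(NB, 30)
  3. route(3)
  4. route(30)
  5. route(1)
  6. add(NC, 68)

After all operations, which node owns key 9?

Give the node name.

Answer: NB

Derivation:
Op 1: add NA@41 -> ring=[41:NA]
Op 2: add NB@30 -> ring=[30:NB,41:NA]
Op 3: route key 3: smallest pos >= 3 is 30 -> NB
Op 4: route key 30: smallest pos >= 30 is 30 -> NB
Op 5: route key 1: smallest pos >= 1 is 30 -> NB
Op 6: add NC@68 -> ring=[30:NB,41:NA,68:NC]
Final route key 9: smallest pos >= 9 is 30 -> NB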